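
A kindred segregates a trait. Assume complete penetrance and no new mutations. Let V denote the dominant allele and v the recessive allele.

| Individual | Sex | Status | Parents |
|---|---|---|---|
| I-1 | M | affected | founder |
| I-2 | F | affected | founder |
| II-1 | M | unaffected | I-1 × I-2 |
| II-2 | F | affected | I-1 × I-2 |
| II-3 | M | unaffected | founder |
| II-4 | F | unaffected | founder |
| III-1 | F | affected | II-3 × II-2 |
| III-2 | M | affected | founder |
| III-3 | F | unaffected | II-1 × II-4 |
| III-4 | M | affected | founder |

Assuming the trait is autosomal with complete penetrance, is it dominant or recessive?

dominant

I-1 and I-2 are both affected yet have an unaffected child II-1. Under a recessive model two affected parents are homozygous and every child would be affected, so the trait cannot be recessive.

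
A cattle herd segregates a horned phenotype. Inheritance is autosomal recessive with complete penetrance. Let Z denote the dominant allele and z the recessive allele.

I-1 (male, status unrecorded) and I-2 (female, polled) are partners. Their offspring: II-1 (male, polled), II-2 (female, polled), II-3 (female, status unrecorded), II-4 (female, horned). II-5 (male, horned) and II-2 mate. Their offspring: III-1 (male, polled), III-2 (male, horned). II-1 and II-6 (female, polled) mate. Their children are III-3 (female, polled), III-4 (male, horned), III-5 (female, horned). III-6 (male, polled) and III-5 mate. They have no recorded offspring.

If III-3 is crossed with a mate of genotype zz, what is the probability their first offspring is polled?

2/3

II-1 is polled so carries Z and passed z to III-4 (zz), so II-1 is Zz.
II-6 is polled so carries Z and passed z to III-4 (zz), so II-6 is Zz.
III-3 is a polled offspring of II-1 (Zz) × II-6 (Zz), whose cross gives 1/4 ZZ : 1/2 Zz : 1/4 zz; conditioning on being polled, III-3 is ZZ with probability 1/3, Zz with probability 2/3.
Summing over parental genotype combinations, P(offspring is polled) = 1/3·1 + 2/3·1/2 = 2/3.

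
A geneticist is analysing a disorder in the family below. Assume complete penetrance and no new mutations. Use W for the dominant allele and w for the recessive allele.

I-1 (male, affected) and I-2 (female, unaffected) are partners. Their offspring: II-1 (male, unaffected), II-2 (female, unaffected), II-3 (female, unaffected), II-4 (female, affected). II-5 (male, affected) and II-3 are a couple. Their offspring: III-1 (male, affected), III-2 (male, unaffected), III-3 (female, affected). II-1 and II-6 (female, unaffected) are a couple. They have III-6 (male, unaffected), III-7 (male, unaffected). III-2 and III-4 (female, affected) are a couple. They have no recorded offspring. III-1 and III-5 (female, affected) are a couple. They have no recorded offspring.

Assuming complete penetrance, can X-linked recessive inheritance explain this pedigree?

A consistent assignment under X-linked recessive exists: I-1 X^w Y, I-2 X^W X^w, II-1 X^W Y, II-2 X^W X^w, II-3 X^W X^w, II-4 X^w X^w, II-5 X^w Y, II-6 X^W X^W, III-1 X^w Y, III-2 X^W Y, III-3 X^w X^w, III-4 X^w X^w, III-5 X^w X^w, III-6 X^W Y, III-7 X^W Y.
In this assignment every recorded phenotype matches its genotype and every non-founder's genotype is obtainable from its parents' genotypes, so the pedigree is consistent.

Yes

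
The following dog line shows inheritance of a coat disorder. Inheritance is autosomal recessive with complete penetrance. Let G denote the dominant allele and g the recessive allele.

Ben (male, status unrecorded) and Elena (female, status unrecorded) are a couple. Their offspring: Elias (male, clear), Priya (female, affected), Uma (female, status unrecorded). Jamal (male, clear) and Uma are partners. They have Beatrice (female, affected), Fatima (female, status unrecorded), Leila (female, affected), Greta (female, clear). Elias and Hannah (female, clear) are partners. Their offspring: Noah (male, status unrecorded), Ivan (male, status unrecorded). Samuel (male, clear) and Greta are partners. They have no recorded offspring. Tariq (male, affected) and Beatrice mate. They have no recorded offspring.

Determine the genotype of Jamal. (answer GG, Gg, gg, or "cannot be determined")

Gg

From phenotype alone, Jamal is GG or Gg.
Jamal is clear so carries G and passed g to Beatrice (gg), so Jamal is Gg.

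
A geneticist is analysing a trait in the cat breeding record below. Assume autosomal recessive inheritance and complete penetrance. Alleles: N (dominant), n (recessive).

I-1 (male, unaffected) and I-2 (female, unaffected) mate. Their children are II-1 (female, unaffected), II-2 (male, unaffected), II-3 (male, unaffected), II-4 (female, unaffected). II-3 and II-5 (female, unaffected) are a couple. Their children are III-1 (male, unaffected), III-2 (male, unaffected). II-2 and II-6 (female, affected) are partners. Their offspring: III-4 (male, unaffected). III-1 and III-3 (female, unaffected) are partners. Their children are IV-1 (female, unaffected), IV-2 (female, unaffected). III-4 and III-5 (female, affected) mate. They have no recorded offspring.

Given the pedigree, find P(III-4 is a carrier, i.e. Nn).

1

III-4 is unaffected so carries N and received n from II-6 (nn), so III-4 is Nn, giving P(Nn) = 1.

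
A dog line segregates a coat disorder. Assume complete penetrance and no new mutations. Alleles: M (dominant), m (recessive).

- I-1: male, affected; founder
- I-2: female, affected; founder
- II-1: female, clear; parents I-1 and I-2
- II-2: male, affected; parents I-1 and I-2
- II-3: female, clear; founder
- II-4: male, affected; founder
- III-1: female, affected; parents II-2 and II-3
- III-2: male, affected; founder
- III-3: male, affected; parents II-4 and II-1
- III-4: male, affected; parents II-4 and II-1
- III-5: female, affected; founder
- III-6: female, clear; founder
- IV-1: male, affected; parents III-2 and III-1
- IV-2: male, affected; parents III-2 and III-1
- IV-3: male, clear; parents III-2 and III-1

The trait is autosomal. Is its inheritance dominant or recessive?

I-1 and I-2 are both affected yet have a clear child II-1. Under a recessive model two affected parents are homozygous and every child would be affected, so the trait cannot be recessive.

dominant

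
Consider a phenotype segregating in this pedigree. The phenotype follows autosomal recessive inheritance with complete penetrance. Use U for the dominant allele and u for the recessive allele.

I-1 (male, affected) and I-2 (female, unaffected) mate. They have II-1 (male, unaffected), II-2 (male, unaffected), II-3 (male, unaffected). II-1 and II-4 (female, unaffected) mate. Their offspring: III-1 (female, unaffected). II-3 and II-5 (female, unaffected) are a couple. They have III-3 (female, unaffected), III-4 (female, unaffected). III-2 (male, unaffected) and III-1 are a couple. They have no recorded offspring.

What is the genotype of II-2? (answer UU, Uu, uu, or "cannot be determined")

From phenotype alone, II-2 is UU or Uu.
II-2 is unaffected so carries U and received u from I-1 (uu), so II-2 is Uu.

Uu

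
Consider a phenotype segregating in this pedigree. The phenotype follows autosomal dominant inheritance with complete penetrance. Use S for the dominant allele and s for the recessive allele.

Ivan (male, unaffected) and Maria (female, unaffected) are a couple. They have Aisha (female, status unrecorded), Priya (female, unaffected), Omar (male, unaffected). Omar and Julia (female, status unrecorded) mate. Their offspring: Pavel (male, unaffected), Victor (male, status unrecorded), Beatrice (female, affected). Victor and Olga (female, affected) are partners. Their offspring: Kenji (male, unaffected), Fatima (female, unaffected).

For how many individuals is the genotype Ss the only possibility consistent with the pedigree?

Obligate heterozygotes: Julia passed S to Beatrice (Ss, whose s came from Omar) and passed s to Pavel (ss), so Julia is Ss; Beatrice is affected so carries S and received s from Omar (ss), so Beatrice is Ss; Olga is affected so carries S and passed s to Kenji (ss), so Olga is Ss.
Every other individual is either homozygous by phenotype or has at least one consistent homozygous assignment, so the count is 3.

3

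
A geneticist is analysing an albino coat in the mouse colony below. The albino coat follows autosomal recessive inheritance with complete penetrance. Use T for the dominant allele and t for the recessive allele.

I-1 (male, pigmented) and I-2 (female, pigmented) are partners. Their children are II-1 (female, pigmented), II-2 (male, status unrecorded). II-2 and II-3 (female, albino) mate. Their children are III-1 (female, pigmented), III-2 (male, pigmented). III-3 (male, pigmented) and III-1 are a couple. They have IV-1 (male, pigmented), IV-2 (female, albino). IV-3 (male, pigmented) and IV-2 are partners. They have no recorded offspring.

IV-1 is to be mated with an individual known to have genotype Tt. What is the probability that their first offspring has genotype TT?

III-3 is pigmented so carries T and passed t to IV-2 (tt), so III-3 is Tt.
III-1 is pigmented so carries T and received t from II-3 (tt), so III-1 is Tt.
IV-1 is a pigmented offspring of III-3 (Tt) × III-1 (Tt), whose cross gives 1/4 TT : 1/2 Tt : 1/4 tt; conditioning on being pigmented, IV-1 is TT with probability 1/3, Tt with probability 2/3.
Summing over parental genotype combinations, P(offspring has genotype TT) = 1/3·1/2 + 2/3·1/4 = 1/3.

1/3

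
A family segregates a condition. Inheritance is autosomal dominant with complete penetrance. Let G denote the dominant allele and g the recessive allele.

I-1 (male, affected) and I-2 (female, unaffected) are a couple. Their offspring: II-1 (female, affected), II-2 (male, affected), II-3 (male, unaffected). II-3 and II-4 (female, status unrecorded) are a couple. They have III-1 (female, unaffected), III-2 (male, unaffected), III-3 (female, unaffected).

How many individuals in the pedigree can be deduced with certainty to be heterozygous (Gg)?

Obligate heterozygotes: I-1 is affected so carries G and passed g to II-3 (gg), so I-1 is Gg; II-1 is affected so carries G and received g from I-2 (gg), so II-1 is Gg; II-2 is affected so carries G and received g from I-2 (gg), so II-2 is Gg.
Every other individual is either homozygous by phenotype or has at least one consistent homozygous assignment, so the count is 3.

3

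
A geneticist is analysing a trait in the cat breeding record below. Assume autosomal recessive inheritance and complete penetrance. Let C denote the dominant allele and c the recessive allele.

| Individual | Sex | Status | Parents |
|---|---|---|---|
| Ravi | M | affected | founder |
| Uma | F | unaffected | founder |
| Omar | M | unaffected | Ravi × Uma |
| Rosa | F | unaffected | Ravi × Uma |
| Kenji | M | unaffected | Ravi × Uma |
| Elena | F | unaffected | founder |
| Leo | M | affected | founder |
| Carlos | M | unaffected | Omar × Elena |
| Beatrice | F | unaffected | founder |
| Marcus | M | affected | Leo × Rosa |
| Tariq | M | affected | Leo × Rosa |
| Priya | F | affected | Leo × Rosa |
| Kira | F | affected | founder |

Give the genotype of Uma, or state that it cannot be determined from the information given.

cannot be determined

Uma's phenotype allows CC or Cc, and no parent or child forces a single allele at both positions; consistent genotype assignments exist with Uma as CC or Cc.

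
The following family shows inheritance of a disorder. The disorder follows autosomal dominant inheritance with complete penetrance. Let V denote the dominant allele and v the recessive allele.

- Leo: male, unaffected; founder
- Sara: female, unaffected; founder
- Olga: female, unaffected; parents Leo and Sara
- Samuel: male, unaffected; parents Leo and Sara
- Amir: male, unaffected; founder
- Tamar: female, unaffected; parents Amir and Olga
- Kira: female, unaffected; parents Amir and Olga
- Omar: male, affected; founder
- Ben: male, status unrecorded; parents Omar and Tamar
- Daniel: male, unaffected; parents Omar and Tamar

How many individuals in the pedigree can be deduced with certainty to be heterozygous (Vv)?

1

Obligate heterozygotes: Omar is affected so carries V and passed v to Daniel (vv), so Omar is Vv.
Every other individual is either homozygous by phenotype or has at least one consistent homozygous assignment, so the count is 1.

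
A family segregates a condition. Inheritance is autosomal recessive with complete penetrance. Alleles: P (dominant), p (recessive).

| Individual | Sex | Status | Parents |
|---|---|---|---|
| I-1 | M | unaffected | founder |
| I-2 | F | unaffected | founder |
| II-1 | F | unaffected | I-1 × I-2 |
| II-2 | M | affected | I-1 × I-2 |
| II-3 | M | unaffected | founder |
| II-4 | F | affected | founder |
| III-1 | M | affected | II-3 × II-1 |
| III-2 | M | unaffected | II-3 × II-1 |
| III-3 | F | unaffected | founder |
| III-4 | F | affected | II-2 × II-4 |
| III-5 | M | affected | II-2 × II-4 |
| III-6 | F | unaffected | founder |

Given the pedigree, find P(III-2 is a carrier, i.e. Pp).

2/3

II-3 is unaffected so carries P and passed p to III-1 (pp), so II-3 is Pp.
II-1 is unaffected so carries P and passed p to III-1 (pp), so II-1 is Pp.
Their cross gives offspring ratios 1/4 PP : 1/2 Pp : 1/4 pp. Conditioning on III-2 being unaffected, P(Pp) = 1/2 / 3/4 = 2/3.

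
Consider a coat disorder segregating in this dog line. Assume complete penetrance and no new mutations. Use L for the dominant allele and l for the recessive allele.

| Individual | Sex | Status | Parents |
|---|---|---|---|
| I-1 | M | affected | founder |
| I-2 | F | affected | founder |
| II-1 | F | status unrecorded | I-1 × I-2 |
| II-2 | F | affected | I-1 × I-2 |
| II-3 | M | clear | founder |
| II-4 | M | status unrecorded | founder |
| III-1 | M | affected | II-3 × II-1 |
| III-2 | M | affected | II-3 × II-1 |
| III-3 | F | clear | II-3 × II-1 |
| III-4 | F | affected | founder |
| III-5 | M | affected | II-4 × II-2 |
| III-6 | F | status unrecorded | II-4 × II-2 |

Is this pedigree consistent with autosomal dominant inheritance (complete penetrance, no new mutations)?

Yes

A consistent assignment under autosomal dominant exists: I-1 LL, I-2 Ll, II-1 Ll, II-2 LL, II-3 ll, II-4 LL, III-1 Ll, III-2 Ll, III-3 ll, III-4 LL, III-5 LL, III-6 LL.
In this assignment every recorded phenotype matches its genotype and every non-founder's genotype is obtainable from its parents' genotypes, so the pedigree is consistent.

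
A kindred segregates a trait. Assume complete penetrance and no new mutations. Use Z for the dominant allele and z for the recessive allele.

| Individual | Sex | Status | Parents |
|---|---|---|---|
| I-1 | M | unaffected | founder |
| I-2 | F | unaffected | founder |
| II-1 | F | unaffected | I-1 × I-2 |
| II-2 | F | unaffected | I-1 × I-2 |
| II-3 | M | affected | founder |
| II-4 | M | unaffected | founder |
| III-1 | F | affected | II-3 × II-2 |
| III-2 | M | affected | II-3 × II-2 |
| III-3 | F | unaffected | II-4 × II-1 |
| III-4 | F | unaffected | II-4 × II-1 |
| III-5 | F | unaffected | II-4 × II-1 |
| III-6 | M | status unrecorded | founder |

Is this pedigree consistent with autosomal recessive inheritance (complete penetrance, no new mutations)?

Yes

A consistent assignment under autosomal recessive exists: I-1 ZZ, I-2 Zz, II-1 ZZ, II-2 Zz, II-3 zz, II-4 ZZ, III-1 zz, III-2 zz, III-3 ZZ, III-4 ZZ, III-5 ZZ, III-6 ZZ.
In this assignment every recorded phenotype matches its genotype and every non-founder's genotype is obtainable from its parents' genotypes, so the pedigree is consistent.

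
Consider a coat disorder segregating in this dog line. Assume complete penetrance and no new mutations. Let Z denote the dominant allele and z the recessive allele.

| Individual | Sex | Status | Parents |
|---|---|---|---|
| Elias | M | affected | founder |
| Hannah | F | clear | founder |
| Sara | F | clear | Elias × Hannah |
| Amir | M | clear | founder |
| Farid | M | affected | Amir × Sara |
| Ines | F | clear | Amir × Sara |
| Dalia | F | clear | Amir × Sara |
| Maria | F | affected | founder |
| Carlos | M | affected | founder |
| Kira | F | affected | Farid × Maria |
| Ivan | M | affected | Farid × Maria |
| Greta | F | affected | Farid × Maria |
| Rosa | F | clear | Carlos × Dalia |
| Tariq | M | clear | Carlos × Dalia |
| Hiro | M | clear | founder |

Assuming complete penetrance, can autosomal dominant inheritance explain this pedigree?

Under autosomal dominant, Farid (affected, male) cannot arise from Amir (clear) × Sara (clear).

No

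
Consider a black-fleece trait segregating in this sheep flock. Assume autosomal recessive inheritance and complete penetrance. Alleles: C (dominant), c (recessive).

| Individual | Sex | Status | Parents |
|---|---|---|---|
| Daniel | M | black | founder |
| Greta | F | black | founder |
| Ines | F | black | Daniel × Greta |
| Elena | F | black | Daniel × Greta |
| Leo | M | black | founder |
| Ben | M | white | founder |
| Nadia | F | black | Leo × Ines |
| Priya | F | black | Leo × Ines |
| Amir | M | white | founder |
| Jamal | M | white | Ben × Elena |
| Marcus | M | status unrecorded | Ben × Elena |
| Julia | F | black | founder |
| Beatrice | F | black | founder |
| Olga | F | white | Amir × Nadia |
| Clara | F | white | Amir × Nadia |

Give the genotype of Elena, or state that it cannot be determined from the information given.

cc

Elena is black, so Elena is cc.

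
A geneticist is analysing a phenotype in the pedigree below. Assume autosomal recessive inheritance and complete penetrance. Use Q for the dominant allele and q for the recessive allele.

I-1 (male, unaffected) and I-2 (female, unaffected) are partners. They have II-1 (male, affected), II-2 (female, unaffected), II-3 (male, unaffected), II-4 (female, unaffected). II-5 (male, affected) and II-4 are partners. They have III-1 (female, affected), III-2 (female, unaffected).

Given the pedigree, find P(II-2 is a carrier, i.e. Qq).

I-1 is unaffected so carries Q and passed q to II-1 (qq), so I-1 is Qq.
I-2 is unaffected so carries Q and passed q to II-1 (qq), so I-2 is Qq.
Their cross gives offspring ratios 1/4 QQ : 1/2 Qq : 1/4 qq. Conditioning on II-2 being unaffected, P(Qq) = 1/2 / 3/4 = 2/3.

2/3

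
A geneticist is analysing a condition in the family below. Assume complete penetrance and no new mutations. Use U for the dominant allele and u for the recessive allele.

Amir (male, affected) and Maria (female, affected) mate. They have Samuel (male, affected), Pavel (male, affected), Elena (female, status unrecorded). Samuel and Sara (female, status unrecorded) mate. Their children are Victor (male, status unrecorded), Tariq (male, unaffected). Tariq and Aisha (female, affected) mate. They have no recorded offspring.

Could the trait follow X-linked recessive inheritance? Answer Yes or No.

Yes

A consistent assignment under X-linked recessive exists: Amir X^u Y, Maria X^u X^u, Samuel X^u Y, Pavel X^u Y, Elena X^u X^u, Sara X^U X^U, Victor X^U Y, Tariq X^U Y, Aisha X^u X^u.
In this assignment every recorded phenotype matches its genotype and every non-founder's genotype is obtainable from its parents' genotypes, so the pedigree is consistent.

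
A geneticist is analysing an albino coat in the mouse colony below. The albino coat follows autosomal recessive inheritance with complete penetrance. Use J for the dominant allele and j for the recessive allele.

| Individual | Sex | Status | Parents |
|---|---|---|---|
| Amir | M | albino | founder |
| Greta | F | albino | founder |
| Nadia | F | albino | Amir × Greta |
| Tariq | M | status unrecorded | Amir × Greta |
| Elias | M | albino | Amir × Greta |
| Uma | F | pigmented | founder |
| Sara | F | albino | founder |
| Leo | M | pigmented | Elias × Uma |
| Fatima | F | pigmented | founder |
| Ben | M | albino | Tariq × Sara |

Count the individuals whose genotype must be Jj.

Obligate heterozygotes: Leo is pigmented so carries J and received j from Elias (jj), so Leo is Jj.
Every other individual is either homozygous by phenotype or has at least one consistent homozygous assignment, so the count is 1.

1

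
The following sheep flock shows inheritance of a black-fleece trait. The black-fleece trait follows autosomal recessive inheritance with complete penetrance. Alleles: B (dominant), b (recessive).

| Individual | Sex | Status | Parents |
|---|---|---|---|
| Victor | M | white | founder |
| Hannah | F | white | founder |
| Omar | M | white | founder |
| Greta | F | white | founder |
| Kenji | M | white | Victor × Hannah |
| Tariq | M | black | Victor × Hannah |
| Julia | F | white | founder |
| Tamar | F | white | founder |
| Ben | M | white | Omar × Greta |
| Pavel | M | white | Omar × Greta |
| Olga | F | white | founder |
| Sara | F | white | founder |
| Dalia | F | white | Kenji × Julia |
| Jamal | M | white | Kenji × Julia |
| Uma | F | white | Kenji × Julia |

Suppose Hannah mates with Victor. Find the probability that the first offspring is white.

3/4

Hannah is white so carries B and passed b to Tariq (bb), so Hannah is Bb.
Victor is white so carries B and passed b to Tariq (bb), so Victor is Bb.
The cross gives 1/4 BB : 1/2 Bb : 1/4 bb, so P(offspring is white) = 3/4.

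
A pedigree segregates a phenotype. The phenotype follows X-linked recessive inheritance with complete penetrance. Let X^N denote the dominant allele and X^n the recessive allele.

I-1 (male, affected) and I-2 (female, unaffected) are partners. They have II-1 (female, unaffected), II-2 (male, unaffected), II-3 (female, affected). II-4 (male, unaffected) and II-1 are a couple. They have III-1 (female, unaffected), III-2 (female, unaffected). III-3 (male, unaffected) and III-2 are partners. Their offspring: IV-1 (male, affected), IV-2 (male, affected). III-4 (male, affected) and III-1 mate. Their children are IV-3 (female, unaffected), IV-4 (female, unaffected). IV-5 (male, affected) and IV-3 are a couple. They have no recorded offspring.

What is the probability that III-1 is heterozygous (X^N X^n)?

II-4 is unaffected, so II-4 is X^N Y.
II-1 is unaffected so carries N and received n from I-1 (X^n Y), so II-1 is X^N X^n.
Their cross gives offspring ratios 1/2 X^N X^N : 1/2 X^N X^n. Conditioning on III-1 being unaffected, P(X^N X^n) = 1/2 / 1 = 1/2 before taking III-1's own offspring into account.
III-4 is affected, so III-4 is X^n Y.
Now use III-1's offspring. Probability of each recorded status — unaffected daughter IV-3: 1/2 if III-1 is X^N X^n, 1 if X^N X^N; unaffected daughter IV-4: 1/2 if III-1 is X^N X^n, 1 if X^N X^N.
Bayes: P(X^N X^n) = 1/2·1/4 / (1/2·1/4 + 1/2·1) = 1/5.

1/5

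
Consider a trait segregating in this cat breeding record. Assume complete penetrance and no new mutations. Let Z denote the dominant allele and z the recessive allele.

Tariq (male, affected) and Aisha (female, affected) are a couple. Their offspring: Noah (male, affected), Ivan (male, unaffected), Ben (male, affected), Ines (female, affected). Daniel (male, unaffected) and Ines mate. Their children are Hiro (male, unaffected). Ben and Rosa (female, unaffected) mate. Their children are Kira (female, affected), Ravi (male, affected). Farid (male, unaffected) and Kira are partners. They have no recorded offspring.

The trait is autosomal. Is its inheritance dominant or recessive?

dominant

Tariq and Aisha are both affected yet have an unaffected child Ivan. Under a recessive model two affected parents are homozygous and every child would be affected, so the trait cannot be recessive.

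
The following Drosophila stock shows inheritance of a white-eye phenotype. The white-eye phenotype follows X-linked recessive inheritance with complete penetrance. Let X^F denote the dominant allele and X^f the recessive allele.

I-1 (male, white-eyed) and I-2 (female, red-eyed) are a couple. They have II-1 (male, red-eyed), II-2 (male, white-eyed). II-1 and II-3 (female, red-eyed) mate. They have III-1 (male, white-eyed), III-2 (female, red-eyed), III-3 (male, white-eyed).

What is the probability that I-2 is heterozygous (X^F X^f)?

I-2 is red-eyed so carries F and passed f to II-2 (X^f Y), so I-2 is X^F X^f, giving P(X^F X^f) = 1.

1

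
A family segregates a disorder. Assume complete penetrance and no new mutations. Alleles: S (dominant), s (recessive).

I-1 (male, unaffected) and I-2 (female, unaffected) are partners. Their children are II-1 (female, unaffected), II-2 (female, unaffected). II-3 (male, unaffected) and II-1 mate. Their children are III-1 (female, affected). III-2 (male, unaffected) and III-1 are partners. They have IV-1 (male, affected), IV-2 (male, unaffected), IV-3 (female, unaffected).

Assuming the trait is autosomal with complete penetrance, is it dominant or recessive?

recessive

II-3 and II-1 are both unaffected yet have an affected child III-1. Under dominance, an affected child requires at least one affected parent, so the trait cannot be dominant.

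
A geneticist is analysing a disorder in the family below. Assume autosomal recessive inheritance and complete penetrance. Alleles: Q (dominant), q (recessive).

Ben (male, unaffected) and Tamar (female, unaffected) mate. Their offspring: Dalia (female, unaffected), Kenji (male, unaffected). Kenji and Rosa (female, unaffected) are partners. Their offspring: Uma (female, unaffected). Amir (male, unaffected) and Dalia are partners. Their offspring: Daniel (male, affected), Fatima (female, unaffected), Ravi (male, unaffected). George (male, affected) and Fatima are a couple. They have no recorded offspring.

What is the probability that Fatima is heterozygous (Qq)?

Amir is unaffected so carries Q and passed q to Daniel (qq), so Amir is Qq.
Dalia is unaffected so carries Q and passed q to Daniel (qq), so Dalia is Qq.
Their cross gives offspring ratios 1/4 QQ : 1/2 Qq : 1/4 qq. Conditioning on Fatima being unaffected, P(Qq) = 1/2 / 3/4 = 2/3.

2/3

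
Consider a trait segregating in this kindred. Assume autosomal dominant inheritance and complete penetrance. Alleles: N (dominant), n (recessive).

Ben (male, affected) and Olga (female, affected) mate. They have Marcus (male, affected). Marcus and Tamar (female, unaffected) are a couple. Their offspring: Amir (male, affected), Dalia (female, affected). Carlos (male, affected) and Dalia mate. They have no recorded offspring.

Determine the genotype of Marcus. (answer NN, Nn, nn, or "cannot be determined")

cannot be determined

Marcus's phenotype allows NN or Nn, and no parent or child forces a single allele at both positions; consistent genotype assignments exist with Marcus as NN or Nn.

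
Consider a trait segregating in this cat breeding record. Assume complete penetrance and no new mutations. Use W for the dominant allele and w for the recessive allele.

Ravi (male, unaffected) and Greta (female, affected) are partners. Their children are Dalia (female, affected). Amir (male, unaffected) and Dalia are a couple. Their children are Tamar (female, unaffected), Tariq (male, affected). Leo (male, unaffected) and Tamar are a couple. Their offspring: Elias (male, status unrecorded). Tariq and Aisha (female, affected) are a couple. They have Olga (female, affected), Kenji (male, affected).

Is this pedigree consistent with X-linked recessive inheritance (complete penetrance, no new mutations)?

No

Under X-linked recessive, Dalia (affected, female) cannot arise from Ravi (unaffected) × Greta (affected).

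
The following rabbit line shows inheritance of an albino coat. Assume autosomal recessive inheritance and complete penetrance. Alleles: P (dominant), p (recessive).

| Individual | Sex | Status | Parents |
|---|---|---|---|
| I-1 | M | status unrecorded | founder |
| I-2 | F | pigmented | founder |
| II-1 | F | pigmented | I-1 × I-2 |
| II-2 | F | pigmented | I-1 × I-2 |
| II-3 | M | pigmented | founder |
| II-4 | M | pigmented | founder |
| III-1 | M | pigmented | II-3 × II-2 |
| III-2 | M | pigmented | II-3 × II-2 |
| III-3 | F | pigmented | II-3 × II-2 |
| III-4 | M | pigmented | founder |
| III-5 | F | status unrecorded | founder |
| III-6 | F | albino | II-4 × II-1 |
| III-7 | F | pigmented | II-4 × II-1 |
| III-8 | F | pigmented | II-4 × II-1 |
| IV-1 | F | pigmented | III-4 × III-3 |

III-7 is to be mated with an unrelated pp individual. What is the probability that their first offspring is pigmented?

II-4 is pigmented so carries P and passed p to III-6 (pp), so II-4 is Pp.
II-1 is pigmented so carries P and passed p to III-6 (pp), so II-1 is Pp.
III-7 is a pigmented offspring of II-4 (Pp) × II-1 (Pp), whose cross gives 1/4 PP : 1/2 Pp : 1/4 pp; conditioning on being pigmented, III-7 is PP with probability 1/3, Pp with probability 2/3.
Summing over parental genotype combinations, P(offspring is pigmented) = 1/3·1 + 2/3·1/2 = 2/3.

2/3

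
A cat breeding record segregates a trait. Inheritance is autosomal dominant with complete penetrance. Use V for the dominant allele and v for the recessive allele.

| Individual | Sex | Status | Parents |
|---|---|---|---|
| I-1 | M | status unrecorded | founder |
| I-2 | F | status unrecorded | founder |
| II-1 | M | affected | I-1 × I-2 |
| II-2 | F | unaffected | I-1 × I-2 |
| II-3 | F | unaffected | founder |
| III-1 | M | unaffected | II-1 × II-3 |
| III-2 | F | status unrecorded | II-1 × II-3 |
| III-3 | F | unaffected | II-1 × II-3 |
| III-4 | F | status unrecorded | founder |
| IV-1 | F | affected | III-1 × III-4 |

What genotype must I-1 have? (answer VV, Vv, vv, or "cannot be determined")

I-1's phenotype is unrecorded, and no parent or child forces a single allele at both positions; consistent genotype assignments exist with I-1 as Vv or vv.

cannot be determined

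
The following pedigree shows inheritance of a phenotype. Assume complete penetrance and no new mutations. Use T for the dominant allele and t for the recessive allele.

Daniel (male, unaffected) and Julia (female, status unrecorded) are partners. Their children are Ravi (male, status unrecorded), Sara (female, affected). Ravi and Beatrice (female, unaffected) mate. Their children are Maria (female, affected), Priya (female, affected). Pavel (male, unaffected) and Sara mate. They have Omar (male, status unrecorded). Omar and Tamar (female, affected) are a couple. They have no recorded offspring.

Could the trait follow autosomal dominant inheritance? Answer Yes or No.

Yes

A consistent assignment under autosomal dominant exists: Daniel tt, Julia TT, Ravi Tt, Sara Tt, Beatrice tt, Pavel tt, Maria Tt, Priya Tt, Omar Tt, Tamar TT.
In this assignment every recorded phenotype matches its genotype and every non-founder's genotype is obtainable from its parents' genotypes, so the pedigree is consistent.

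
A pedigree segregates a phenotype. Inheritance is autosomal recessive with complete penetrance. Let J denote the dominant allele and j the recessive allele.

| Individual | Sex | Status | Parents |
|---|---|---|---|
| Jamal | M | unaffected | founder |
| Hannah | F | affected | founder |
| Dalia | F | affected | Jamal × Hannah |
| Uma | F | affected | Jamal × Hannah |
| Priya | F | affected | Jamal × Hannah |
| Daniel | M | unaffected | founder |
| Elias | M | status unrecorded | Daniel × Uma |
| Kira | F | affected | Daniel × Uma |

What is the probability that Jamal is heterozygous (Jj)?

Jamal is unaffected so carries J and passed j to Dalia (jj), so Jamal is Jj, giving P(Jj) = 1.

1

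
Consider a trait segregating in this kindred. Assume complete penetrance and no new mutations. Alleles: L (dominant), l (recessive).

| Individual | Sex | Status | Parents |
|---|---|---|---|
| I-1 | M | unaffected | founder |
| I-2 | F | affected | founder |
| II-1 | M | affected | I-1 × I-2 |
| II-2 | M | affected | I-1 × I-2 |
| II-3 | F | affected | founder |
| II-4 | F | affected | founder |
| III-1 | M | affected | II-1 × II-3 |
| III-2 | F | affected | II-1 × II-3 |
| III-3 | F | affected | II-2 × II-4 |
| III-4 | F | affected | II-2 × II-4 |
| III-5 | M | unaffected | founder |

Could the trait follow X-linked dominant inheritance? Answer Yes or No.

A consistent assignment under X-linked dominant exists: I-1 X^l Y, I-2 X^L X^L, II-1 X^L Y, II-2 X^L Y, II-3 X^L X^L, II-4 X^L X^L, III-1 X^L Y, III-2 X^L X^L, III-3 X^L X^L, III-4 X^L X^L, III-5 X^l Y.
In this assignment every recorded phenotype matches its genotype and every non-founder's genotype is obtainable from its parents' genotypes, so the pedigree is consistent.

Yes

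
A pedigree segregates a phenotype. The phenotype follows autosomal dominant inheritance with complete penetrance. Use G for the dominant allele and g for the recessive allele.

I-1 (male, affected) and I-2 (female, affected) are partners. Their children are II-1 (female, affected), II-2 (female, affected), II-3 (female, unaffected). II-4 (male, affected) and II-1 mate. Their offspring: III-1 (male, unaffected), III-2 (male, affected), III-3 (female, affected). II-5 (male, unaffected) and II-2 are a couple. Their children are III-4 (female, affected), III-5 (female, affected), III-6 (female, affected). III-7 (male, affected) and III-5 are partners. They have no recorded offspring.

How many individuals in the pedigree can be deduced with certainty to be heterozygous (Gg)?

7

Obligate heterozygotes: I-1 is affected so carries G and passed g to II-3 (gg), so I-1 is Gg; I-2 is affected so carries G and passed g to II-3 (gg), so I-2 is Gg; II-1 is affected so carries G and passed g to III-1 (gg), so II-1 is Gg; II-4 is affected so carries G and passed g to III-1 (gg), so II-4 is Gg; III-4 is affected so carries G and received g from II-5 (gg), so III-4 is Gg; III-5 is affected so carries G and received g from II-5 (gg), so III-5 is Gg; III-6 is affected so carries G and received g from II-5 (gg), so III-6 is Gg.
Every other individual is either homozygous by phenotype or has at least one consistent homozygous assignment, so the count is 7.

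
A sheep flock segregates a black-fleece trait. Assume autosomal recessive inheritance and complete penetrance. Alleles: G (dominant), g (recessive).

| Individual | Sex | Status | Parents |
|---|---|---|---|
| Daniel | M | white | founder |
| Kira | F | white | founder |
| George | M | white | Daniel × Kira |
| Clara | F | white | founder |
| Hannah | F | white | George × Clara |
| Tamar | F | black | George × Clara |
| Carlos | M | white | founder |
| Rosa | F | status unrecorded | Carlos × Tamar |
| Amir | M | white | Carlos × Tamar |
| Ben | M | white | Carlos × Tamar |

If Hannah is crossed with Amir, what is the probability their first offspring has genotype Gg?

George is white so carries G and passed g to Tamar (gg), so George is Gg.
Clara is white so carries G and passed g to Tamar (gg), so Clara is Gg.
Hannah is a white offspring of George (Gg) × Clara (Gg), whose cross gives 1/4 GG : 1/2 Gg : 1/4 gg; conditioning on being white, Hannah is GG with probability 1/3, Gg with probability 2/3.
Amir is white so carries G and received g from Tamar (gg), so Amir is Gg.
Summing over parental genotype combinations, P(offspring has genotype Gg) = 1/3·1/2 + 2/3·1/2 = 1/2.

1/2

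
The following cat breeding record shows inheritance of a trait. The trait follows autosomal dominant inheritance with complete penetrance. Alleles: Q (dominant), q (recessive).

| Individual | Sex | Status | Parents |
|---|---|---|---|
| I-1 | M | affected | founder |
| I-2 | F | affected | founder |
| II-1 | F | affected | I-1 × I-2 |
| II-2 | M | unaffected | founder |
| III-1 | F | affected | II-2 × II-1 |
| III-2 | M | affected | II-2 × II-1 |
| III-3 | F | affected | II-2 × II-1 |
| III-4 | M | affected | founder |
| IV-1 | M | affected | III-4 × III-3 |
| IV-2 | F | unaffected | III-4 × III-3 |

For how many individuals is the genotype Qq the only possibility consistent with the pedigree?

Obligate heterozygotes: III-1 is affected so carries Q and received q from II-2 (qq), so III-1 is Qq; III-2 is affected so carries Q and received q from II-2 (qq), so III-2 is Qq; III-3 is affected so carries Q and received q from II-2 (qq), so III-3 is Qq; III-4 is affected so carries Q and passed q to IV-2 (qq), so III-4 is Qq.
Every other individual is either homozygous by phenotype or has at least one consistent homozygous assignment, so the count is 4.

4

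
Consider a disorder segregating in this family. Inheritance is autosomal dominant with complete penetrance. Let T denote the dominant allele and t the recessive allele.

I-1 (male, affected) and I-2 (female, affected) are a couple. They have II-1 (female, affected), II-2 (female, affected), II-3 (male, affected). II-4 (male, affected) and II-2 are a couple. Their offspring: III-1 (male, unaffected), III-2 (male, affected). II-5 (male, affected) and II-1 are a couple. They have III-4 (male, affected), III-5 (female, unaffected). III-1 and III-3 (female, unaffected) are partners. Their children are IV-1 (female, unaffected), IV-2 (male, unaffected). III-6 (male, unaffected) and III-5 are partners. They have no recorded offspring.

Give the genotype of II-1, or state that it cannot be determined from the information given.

Tt

From phenotype alone, II-1 is TT or Tt.
II-1 is affected so carries T and passed t to III-5 (tt), so II-1 is Tt.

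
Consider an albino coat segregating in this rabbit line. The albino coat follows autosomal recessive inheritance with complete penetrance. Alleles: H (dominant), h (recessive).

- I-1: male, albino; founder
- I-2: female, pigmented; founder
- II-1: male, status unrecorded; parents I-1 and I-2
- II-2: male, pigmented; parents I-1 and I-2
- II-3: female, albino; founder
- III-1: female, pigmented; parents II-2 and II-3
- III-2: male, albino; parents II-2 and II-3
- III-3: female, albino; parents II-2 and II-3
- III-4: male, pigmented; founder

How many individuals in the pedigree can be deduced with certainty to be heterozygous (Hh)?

2

Obligate heterozygotes: II-2 is pigmented so carries H and received h from I-1 (hh), so II-2 is Hh; III-1 is pigmented so carries H and received h from II-3 (hh), so III-1 is Hh.
Every other individual is either homozygous by phenotype or has at least one consistent homozygous assignment, so the count is 2.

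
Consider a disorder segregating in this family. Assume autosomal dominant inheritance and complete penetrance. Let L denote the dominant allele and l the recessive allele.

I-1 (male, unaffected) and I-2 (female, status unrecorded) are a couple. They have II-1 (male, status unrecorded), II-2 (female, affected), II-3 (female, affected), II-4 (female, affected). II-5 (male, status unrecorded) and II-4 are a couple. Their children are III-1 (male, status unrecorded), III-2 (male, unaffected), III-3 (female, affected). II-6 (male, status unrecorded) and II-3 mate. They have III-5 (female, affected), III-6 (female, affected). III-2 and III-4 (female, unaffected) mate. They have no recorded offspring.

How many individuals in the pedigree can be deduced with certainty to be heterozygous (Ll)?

Obligate heterozygotes: II-2 is affected so carries L and received l from I-1 (ll), so II-2 is Ll; II-3 is affected so carries L and received l from I-1 (ll), so II-3 is Ll; II-4 is affected so carries L and received l from I-1 (ll), so II-4 is Ll.
Every other individual is either homozygous by phenotype or has at least one consistent homozygous assignment, so the count is 3.

3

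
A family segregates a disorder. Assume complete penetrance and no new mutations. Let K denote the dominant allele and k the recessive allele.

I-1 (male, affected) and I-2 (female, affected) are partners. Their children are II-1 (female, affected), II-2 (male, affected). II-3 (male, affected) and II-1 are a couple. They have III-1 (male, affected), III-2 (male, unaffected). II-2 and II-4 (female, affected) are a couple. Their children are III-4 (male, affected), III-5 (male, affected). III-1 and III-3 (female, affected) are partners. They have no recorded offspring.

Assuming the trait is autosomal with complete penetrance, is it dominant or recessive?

II-3 and II-1 are both affected yet have an unaffected child III-2. Under a recessive model two affected parents are homozygous and every child would be affected, so the trait cannot be recessive.

dominant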